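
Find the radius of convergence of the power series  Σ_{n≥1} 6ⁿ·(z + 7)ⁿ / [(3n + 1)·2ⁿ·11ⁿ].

R = 11/3

By the ratio test, |a_{n+1}/a_n| = [(3n + 1)/(3(n+1) + 1)] · 6/(2·11) → 3/11.
Convergence for |z + 7| · 3/11 < 1, i.e. |z + 7| < 11/3. So R = 11/3.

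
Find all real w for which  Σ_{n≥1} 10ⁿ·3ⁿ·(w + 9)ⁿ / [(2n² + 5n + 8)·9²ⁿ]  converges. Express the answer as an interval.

[-117/10, -63/10]

By the ratio test, |a_{n+1}/a_n| = [(2n² + 5n + 8)/(2(n+1)² + 5(n+1) + 8)] · 10·3/81 → 10/27.
Hence the series converges for |w + 9| < 1/(10/27) = 27/10, so the radius of convergence is 27/10.
When w = -63/10, the series is dominated by a constant times Σ 1/n², which converges (p = 2 > 1).
When w = -117/10, the series is dominated by a constant times Σ 1/n², which converges (p = 2 > 1).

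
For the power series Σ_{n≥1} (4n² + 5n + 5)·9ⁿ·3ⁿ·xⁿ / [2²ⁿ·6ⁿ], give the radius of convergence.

Ratio test: |a_{n+1}/a_n| = [(4(n+1)² + 5(n+1) + 5)/(4n² + 5n + 5)] · 9·3/(4·6) → 9/8 as n → ∞.
The series converges when 9/8 · |x| < 1, giving R = 8/9.

R = 8/9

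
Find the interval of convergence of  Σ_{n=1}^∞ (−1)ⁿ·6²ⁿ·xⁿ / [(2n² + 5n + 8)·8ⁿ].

[-2/9, 2/9]

Ratio test: |a_{n+1}/a_n| = [(2n² + 5n + 8)/(2(n+1)² + 5(n+1) + 8)] · 36/8 → 9/2 as n → ∞.
Hence the series converges for |x| < 1/(9/2) = 2/9, so the radius of convergence is 2/9.
Check x = 2/9: absolute convergence follows by limit comparison with Σ 1/n².
Check x = -2/9: the series is dominated by a constant times Σ 1/n², which converges (p = 2 > 1).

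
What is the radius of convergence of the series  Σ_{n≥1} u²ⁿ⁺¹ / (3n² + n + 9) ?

R = 1

The ratio of consecutive coefficients is (3n² + n + 9)/(3(n+1)² + (n+1) + 9) → 1.
Successive powers of u differ by 2, so the series converges when |u|² · 1 < 1, i.e. |u| < √(1) = 1. So R = 1.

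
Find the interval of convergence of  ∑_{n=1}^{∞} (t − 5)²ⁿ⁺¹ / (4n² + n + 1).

Apply the ratio test: |a_{n+1}| / |a_n| = (4n² + n + 1)/(4(n+1)² + (n+1) + 1), which tends to 1 as n → ∞.
Since the exponent of (t − 5) increases by 2 each term, convergence requires |t − 5|² < 1, hence R = 1.
When t = 6, the series is dominated by a constant times Σ 1/n², which converges (p = 2 > 1).
When t = 4, the series is dominated by a constant times Σ 1/n², which converges (p = 2 > 1).

[4, 6]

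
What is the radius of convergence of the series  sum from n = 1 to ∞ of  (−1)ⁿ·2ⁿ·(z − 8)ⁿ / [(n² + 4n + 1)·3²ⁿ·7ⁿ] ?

The ratio of consecutive coefficients is [(n² + 4n + 1)/((n+1)² + 4(n+1) + 1)] · 2/(9·7) → 2/63.
The series converges when 2/63 · |z − 8| < 1, giving R = 63/2.

R = 63/2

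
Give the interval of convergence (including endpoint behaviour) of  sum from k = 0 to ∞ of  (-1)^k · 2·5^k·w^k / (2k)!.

The ratio of consecutive coefficients is 2/2 · 5 · 1/[(2k+1)·(2k+2)] → 0.
The ratio tends to 0 regardless of w, hence R = ∞.

(−∞, ∞)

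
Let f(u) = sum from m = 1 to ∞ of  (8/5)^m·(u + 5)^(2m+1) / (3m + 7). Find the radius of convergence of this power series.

The ratio of consecutive coefficients is [(3m + 7)/(3(m+1) + 7)] · 8/5 → 8/5.
Since the exponent of (u + 5) increases by 2 each term, convergence requires |u + 5|² < 5/8, hence R = √10/4.

R = √10/4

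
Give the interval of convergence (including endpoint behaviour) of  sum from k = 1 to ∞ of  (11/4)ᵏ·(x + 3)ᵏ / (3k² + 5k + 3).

[-37/11, -29/11]

Apply the ratio test: |a_{k+1}| / |a_k| = [(3k² + 5k + 3)/(3(k+1)² + 5(k+1) + 3)] · 11/4, which tends to 11/4 as k → ∞.
The series converges when 11/4 · |x + 3| < 1, giving R = 4/11.
Check x = -29/11: absolute convergence follows by limit comparison with Σ 1/k².
At x = -37/11: absolute convergence follows by limit comparison with Σ 1/k².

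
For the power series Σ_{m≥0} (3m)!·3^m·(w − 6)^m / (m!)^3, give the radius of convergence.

R = 1/81

Apply the ratio test: |a_{m+1}| / |a_m| = (3m+1)·(3m+2)·(3m+3)/(m+1)³ · 3, which tends to 81 as m → ∞.
Convergence for |w − 6| · 81 < 1, i.e. |w − 6| < 1/81. So R = 1/81.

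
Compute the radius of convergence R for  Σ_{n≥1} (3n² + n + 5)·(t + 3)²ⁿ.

R = 1

The ratio of consecutive coefficients is (3(n+1)² + (n+1) + 5)/(3n² + n + 5) → 1.
Successive powers of (t + 3) differ by 2, so the series converges when |t + 3|² · 1 < 1, i.e. |t + 3| < √(1) = 1. So R = 1.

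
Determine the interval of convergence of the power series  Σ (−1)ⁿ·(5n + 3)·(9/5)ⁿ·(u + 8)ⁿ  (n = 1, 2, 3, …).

By the ratio test, |a_{n+1}/a_n| = [(5(n+1) + 3)/(5n + 3)] · 9/5 → 9/5.
The series converges when 9/5 · |u + 8| < 1, giving R = 5/9.
Endpoint u = -67/9: the n-th term does not approach 0; divergence by the term test.
Endpoint u = -77/9: the terms do not tend to 0, so the series diverges.

(-77/9, -67/9)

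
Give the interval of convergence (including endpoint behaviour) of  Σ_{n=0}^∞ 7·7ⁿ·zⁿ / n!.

Apply the ratio test: |a_{n+1}| / |a_n| = 7/7 · 7 · 1/(n+1), which tends to 0 as n → ∞.
Since the limit is 0 < 1 for every z, the series converges on all of ℝ and R = ∞.

(−∞, ∞)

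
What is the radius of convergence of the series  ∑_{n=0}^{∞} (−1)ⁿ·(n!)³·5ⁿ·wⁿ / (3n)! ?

R = 27/5

The ratio of consecutive coefficients is (n+1)³/[(3n+1)·(3n+2)·(3n+3)] · 5 → 5/27.
Hence the series converges for |w| < 1/(5/27) = 27/5, so the radius of convergence is 27/5.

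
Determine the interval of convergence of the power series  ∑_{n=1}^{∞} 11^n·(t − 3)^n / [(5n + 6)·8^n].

[25/11, 41/11)

By the ratio test, |a_{n+1}/a_n| = [(5n + 6)/(5(n+1) + 6)] · 11/8 → 11/8.
The series converges when 11/8 · |t − 3| < 1, giving R = 8/11.
Endpoint t = 41/11: the terms are asymptotic to a nonzero constant times 1/n, so the series diverges by limit comparison with Σ 1/n.
At t = 25/11: convergence follows from the alternating series test (terms decrease monotonically to 0).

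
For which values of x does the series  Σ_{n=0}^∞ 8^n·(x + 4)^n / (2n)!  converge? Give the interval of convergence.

Apply the ratio test: |a_{n+1}| / |a_n| = 8 · 1/[(2n+1)·(2n+2)], which tends to 0 as n → ∞.
Since the limit is 0 < 1 for every x, the series converges on all of ℝ and R = ∞.

(−∞, ∞)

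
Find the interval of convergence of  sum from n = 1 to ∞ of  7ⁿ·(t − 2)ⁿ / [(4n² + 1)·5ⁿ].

Ratio test: |a_{n+1}/a_n| = [(4n² + 1)/(4(n+1)² + 1)] · 7/5 → 7/5 as n → ∞.
The series converges when 7/5 · |t − 2| < 1, giving R = 5/7.
At t = 19/7: absolute convergence follows by limit comparison with Σ 1/n².
Check t = 9/7: the terms are on the order of 1/n², so the series converges absolutely by comparison with the p-series (p = 2 > 1).

[9/7, 19/7]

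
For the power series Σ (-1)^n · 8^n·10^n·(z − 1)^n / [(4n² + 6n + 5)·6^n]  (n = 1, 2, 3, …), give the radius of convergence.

By the ratio test, |a_{n+1}/a_n| = [(4n² + 6n + 5)/(4(n+1)² + 6(n+1) + 5)] · 8·10/6 → 40/3.
The series converges when 40/3 · |z − 1| < 1, giving R = 3/40.

R = 3/40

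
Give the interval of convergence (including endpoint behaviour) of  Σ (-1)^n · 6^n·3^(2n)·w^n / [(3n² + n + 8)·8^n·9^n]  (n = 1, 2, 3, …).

[-4/3, 4/3]

Ratio test: |a_{n+1}/a_n| = [(3n² + n + 8)/(3(n+1)² + (n+1) + 8)] · 6·9/(8·9) → 3/4 as n → ∞.
Hence the series converges for |w| < 1/(3/4) = 4/3, so the radius of convergence is 4/3.
Check w = 4/3: the terms are on the order of 1/n², so the series converges absolutely by comparison with the p-series (p = 2 > 1).
Check w = -4/3: absolute convergence follows by limit comparison with Σ 1/n².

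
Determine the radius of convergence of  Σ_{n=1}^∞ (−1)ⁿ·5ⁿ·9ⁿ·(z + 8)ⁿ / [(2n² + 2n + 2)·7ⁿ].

R = 7/45

The ratio of consecutive coefficients is [(2n² + 2n + 2)/(2(n+1)² + 2(n+1) + 2)] · 5·9/7 → 45/7.
Thus R = 1/(45/7) = 7/45.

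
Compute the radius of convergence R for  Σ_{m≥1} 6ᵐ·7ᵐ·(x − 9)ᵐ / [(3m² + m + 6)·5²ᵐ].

Ratio test: |a_{m+1}/a_m| = [(3m² + m + 6)/(3(m+1)² + (m+1) + 6)] · 6·7/25 → 42/25 as m → ∞.
Convergence for |x − 9| · 42/25 < 1, i.e. |x − 9| < 25/42. So R = 25/42.

R = 25/42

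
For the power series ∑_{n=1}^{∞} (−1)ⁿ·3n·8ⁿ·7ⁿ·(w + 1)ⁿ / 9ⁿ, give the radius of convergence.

R = 9/56

The ratio of consecutive coefficients is [3(n+1)/3n] · 8·7/9 → 56/9.
The series converges when 56/9 · |w + 1| < 1, giving R = 9/56.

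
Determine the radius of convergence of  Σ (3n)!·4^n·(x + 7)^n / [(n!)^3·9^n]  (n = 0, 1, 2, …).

R = 1/12

Ratio test: |a_{n+1}/a_n| = (3n+1)·(3n+2)·(3n+3)/(n+1)³ · 4/9 → 12 as n → ∞.
The series converges when 12 · |x + 7| < 1, giving R = 1/12.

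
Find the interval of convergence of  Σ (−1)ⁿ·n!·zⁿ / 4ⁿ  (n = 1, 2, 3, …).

{0}

The ratio of consecutive coefficients is (n+1) · 1/4 → ∞.
The ratio grows without bound, so the series diverges whenever z ≠ 0; it converges only at z = 0. R = 0.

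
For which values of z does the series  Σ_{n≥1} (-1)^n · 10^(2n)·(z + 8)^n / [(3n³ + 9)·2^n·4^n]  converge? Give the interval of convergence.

By the ratio test, |a_{n+1}/a_n| = [(3n³ + 9)/(3(n+1)³ + 9)] · 100/(2·4) → 25/2.
Thus R = 1/(25/2) = 2/25.
At z = -198/25: the series is dominated by a constant times Σ 1/n³, which converges (p = 3 > 1).
When z = -202/25, absolute convergence follows by limit comparison with Σ 1/n³.

[-202/25, -198/25]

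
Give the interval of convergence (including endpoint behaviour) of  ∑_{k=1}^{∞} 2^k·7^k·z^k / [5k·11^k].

By the ratio test, |a_{k+1}/a_k| = [5k/5(k+1)] · 2·7/11 → 14/11.
Thus R = 1/(14/11) = 11/14.
At z = 11/14: the terms are asymptotic to a nonzero constant times 1/k, so the series diverges by limit comparison with Σ 1/k.
When z = -11/14, the terms alternate in sign and decrease monotonically to 0 in absolute value (size ~ c/k), so the alternating series test gives convergence.

[-11/14, 11/14)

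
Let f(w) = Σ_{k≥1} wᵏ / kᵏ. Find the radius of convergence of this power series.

R = ∞

Root test: |a_k|^(1/k) = 1/k → 0.
The limit is 0 for every w, so R = ∞.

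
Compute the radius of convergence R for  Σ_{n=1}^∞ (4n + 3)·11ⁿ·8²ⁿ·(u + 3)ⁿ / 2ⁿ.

By the ratio test, |a_{n+1}/a_n| = [(4(n+1) + 3)/(4n + 3)] · 11·64/2 → 352.
The series converges when 352 · |u + 3| < 1, giving R = 1/352.

R = 1/352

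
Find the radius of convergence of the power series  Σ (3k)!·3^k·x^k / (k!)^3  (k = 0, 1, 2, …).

Apply the ratio test: |a_{k+1}| / |a_k| = (3k+1)·(3k+2)·(3k+3)/(k+1)³ · 3, which tends to 81 as k → ∞.
The series converges when 81 · |x| < 1, giving R = 1/81.

R = 1/81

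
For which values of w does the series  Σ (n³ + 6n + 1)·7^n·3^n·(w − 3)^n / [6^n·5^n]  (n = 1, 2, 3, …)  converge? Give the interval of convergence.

(11/7, 31/7)

By the ratio test, |a_{n+1}/a_n| = [((n+1)³ + 6(n+1) + 1)/(n³ + 6n + 1)] · 7·3/(6·5) → 7/10.
Thus R = 1/(7/10) = 10/7.
When w = 31/7, the terms do not tend to 0, so the series diverges.
When w = 11/7, the terms have absolute value of order n³, which does not tend to 0, so the series diverges by the divergence test.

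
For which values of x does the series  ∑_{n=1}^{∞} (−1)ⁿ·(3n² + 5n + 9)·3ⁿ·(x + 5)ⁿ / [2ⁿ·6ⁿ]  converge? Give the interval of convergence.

(-9, -1)

Apply the ratio test: |a_{n+1}| / |a_n| = [(3(n+1)² + 5(n+1) + 9)/(3n² + 5n + 9)] · 3/(2·6), which tends to 1/4 as n → ∞.
Hence the series converges for |x + 5| < 1/(1/4) = 4, so the radius of convergence is 4.
Check x = -1: the n-th term does not approach 0; divergence by the term test.
When x = -9, the n-th term does not approach 0; divergence by the term test.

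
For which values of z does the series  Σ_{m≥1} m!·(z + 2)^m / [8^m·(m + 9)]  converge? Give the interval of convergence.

{-2}

The ratio of consecutive coefficients is (m+1) · 1/8 · (m + 9)/((m+1) + 9) → ∞.
The terms grow without bound for any (z + 2) ≠ 0, so R = 0 (convergence only at z = -2).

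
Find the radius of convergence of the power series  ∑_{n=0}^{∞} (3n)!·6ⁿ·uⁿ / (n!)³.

Apply the ratio test: |a_{n+1}| / |a_n| = (3n+1)·(3n+2)·(3n+3)/(n+1)³ · 6, which tends to 162 as n → ∞.
Thus R = 1/(162) = 1/162.

R = 1/162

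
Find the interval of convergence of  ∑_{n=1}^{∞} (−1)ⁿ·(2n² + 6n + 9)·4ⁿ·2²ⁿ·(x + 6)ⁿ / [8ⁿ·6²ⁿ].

Ratio test: |a_{n+1}/a_n| = [(2(n+1)² + 6(n+1) + 9)/(2n² + 6n + 9)] · 4·4/(8·36) → 1/18 as n → ∞.
Convergence for |x + 6| · 1/18 < 1, i.e. |x + 6| < 18. So R = 18.
Endpoint x = 12: the terms do not tend to 0, so the series diverges.
Check x = -24: the terms have absolute value of order n², which does not tend to 0, so the series diverges by the divergence test.

(-24, 12)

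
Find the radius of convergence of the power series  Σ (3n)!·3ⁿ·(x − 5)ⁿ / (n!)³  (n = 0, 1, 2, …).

Apply the ratio test: |a_{n+1}| / |a_n| = (3n+1)·(3n+2)·(3n+3)/(n+1)³ · 3, which tends to 81 as n → ∞.
The series converges when 81 · |x − 5| < 1, giving R = 1/81.

R = 1/81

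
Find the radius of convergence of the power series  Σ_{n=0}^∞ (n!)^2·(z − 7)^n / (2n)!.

The ratio of consecutive coefficients is (n+1)²/[(2n+1)·(2n+2)] → 1/4.
Convergence for |z − 7| · 1/4 < 1, i.e. |z − 7| < 4. So R = 4.

R = 4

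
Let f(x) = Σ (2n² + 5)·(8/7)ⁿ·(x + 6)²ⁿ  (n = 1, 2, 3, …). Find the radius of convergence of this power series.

Ratio test: |a_{n+1}/a_n| = [(2(n+1)² + 5)/(2n² + 5)] · 8/7 → 8/7 as n → ∞.
Writing y = (x + 6)², the series in y has radius 7/8, so |x + 6| < √(7/8) and R = √14/4.

R = √14/4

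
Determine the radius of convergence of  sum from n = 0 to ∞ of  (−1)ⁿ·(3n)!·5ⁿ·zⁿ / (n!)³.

R = 1/135

The ratio of consecutive coefficients is (3n+1)·(3n+2)·(3n+3)/(n+1)³ · 5 → 135.
Convergence for |z| · 135 < 1, i.e. |z| < 1/135. So R = 1/135.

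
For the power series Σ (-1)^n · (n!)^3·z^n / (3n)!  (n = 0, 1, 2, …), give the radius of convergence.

Ratio test: |a_{n+1}/a_n| = (n+1)³/[(3n+1)·(3n+2)·(3n+3)] → 1/27 as n → ∞.
Convergence for |z| · 1/27 < 1, i.e. |z| < 27. So R = 27.

R = 27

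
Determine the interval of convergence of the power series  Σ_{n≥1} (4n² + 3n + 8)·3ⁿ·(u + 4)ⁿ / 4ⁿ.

Ratio test: |a_{n+1}/a_n| = [(4(n+1)² + 3(n+1) + 8)/(4n² + 3n + 8)] · 3/4 → 3/4 as n → ∞.
The series converges when 3/4 · |u + 4| < 1, giving R = 4/3.
At u = -8/3: the terms do not tend to 0, so the series diverges.
When u = -16/3, the terms do not tend to 0, so the series diverges.

(-16/3, -8/3)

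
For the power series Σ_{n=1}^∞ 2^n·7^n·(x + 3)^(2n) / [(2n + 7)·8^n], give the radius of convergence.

Ratio test: |a_{n+1}/a_n| = [(2n + 7)/(2(n+1) + 7)] · 2·7/8 → 7/4 as n → ∞.
Successive powers of (x + 3) differ by 2, so the series converges when |x + 3|² · 7/4 < 1, i.e. |x + 3| < √(4/7). So R = 2√7/7.

R = 2√7/7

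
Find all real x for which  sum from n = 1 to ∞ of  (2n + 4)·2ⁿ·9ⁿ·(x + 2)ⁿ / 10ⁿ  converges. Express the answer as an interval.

By the ratio test, |a_{n+1}/a_n| = [(2(n+1) + 4)/(2n + 4)] · 2·9/10 → 9/5.
The series converges when 9/5 · |x + 2| < 1, giving R = 5/9.
At x = -13/9: the terms have absolute value of order n, which does not tend to 0, so the series diverges by the divergence test.
When x = -23/9, the n-th term does not approach 0; divergence by the term test.

(-23/9, -13/9)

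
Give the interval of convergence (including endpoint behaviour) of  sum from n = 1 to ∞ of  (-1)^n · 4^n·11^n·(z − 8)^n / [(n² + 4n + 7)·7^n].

[345/44, 359/44]

The ratio of consecutive coefficients is [(n² + 4n + 7)/((n+1)² + 4(n+1) + 7)] · 4·11/7 → 44/7.
Thus R = 1/(44/7) = 7/44.
When z = 359/44, the series is dominated by a constant times Σ 1/n², which converges (p = 2 > 1).
Check z = 345/44: the terms are on the order of 1/n², so the series converges absolutely by comparison with the p-series (p = 2 > 1).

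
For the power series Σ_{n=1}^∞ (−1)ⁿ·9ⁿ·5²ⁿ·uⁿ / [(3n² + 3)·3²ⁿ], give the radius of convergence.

R = 1/25

By the ratio test, |a_{n+1}/a_n| = [(3n² + 3)/(3(n+1)² + 3)] · 9·25/9 → 25.
Hence the series converges for |u| < 1/(25) = 1/25, so the radius of convergence is 1/25.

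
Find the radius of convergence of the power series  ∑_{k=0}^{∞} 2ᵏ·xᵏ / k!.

Ratio test: |a_{k+1}/a_k| = 2 · 1/(k+1) → 0 as k → ∞.
The limit is 0, so the series converges for all x; R = ∞.

R = ∞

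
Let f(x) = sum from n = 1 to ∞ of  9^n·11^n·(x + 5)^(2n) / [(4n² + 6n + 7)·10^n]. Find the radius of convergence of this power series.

R = √110/33

The ratio of consecutive coefficients is [(4n² + 6n + 7)/(4(n+1)² + 6(n+1) + 7)] · 9·11/10 → 99/10.
Since the exponent of (x + 5) increases by 2 each term, convergence requires |x + 5|² < 10/99, hence R = √110/33.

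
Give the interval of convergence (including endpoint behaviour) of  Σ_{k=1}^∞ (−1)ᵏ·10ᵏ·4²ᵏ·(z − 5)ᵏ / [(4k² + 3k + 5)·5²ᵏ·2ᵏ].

The ratio of consecutive coefficients is [(4k² + 3k + 5)/(4(k+1)² + 3(k+1) + 5)] · 10·16/(25·2) → 16/5.
Thus R = 1/(16/5) = 5/16.
At z = 85/16: the series is dominated by a constant times Σ 1/k², which converges (p = 2 > 1).
When z = 75/16, the series is dominated by a constant times Σ 1/k², which converges (p = 2 > 1).

[75/16, 85/16]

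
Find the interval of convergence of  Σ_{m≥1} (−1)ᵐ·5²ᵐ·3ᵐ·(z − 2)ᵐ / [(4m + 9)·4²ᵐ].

(134/75, 166/75]

The ratio of consecutive coefficients is [(4m + 9)/(4(m+1) + 9)] · 25·3/16 → 75/16.
Thus R = 1/(75/16) = 16/75.
When z = 166/75, the terms alternate in sign and decrease monotonically to 0 in absolute value (size ~ c/m), so the alternating series test gives convergence.
Check z = 134/75: comparison with the harmonic series Σ 1/m shows the series diverges.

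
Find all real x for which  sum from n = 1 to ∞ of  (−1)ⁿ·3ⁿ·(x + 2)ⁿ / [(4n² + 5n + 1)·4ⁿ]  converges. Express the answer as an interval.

Apply the ratio test: |a_{n+1}| / |a_n| = [(4n² + 5n + 1)/(4(n+1)² + 5(n+1) + 1)] · 3/4, which tends to 3/4 as n → ∞.
Hence the series converges for |x + 2| < 1/(3/4) = 4/3, so the radius of convergence is 4/3.
Endpoint x = -2/3: the terms are on the order of 1/n², so the series converges absolutely by comparison with the p-series (p = 2 > 1).
Endpoint x = -10/3: absolute convergence follows by limit comparison with Σ 1/n².

[-10/3, -2/3]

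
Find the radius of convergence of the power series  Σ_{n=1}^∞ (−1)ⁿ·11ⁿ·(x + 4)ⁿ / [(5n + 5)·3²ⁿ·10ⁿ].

By the ratio test, |a_{n+1}/a_n| = [(5n + 5)/(5(n+1) + 5)] · 11/(9·10) → 11/90.
Hence the series converges for |x + 4| < 1/(11/90) = 90/11, so the radius of convergence is 90/11.

R = 90/11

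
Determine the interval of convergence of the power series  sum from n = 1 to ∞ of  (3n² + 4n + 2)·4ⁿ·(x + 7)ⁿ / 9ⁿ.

By the ratio test, |a_{n+1}/a_n| = [(3(n+1)² + 4(n+1) + 2)/(3n² + 4n + 2)] · 4/9 → 4/9.
Hence the series converges for |x + 7| < 1/(4/9) = 9/4, so the radius of convergence is 9/4.
Check x = -19/4: the n-th term does not approach 0; divergence by the term test.
When x = -37/4, the terms do not tend to 0, so the series diverges.

(-37/4, -19/4)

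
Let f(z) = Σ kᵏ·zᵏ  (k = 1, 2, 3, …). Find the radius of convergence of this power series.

Root test: |a_k|^(1/k) = k → ∞.
The root grows without bound, so R = 0 (convergence only at z = 0).

R = 0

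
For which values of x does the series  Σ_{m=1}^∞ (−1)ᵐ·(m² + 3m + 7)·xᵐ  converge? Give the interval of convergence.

(-1, 1)

By the ratio test, |a_{m+1}/a_m| = ((m+1)² + 3(m+1) + 7)/(m² + 3m + 7) → 1.
So the series converges when |x| < 1 and diverges when |x| > 1; R = 1.
Endpoint x = 1: the m-th term does not approach 0; divergence by the term test.
Endpoint x = -1: the m-th term does not approach 0; divergence by the term test.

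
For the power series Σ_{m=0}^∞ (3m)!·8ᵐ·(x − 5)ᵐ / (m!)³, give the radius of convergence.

R = 1/216

Ratio test: |a_{m+1}/a_m| = (3m+1)·(3m+2)·(3m+3)/(m+1)³ · 8 → 216 as m → ∞.
The series converges when 216 · |x − 5| < 1, giving R = 1/216.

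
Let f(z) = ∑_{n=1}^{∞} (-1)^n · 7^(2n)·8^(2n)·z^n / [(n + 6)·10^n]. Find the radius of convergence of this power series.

R = 5/1568

By the ratio test, |a_{n+1}/a_n| = [(n + 6)/((n+1) + 6)] · 49·64/10 → 1568/5.
Hence the series converges for |z| < 1/(1568/5) = 5/1568, so the radius of convergence is 5/1568.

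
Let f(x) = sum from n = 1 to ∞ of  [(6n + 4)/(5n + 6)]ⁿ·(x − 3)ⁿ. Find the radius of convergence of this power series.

By the Cauchy root test, |a_n|^(1/n) = (6n + 4)/(5n + 6) → 6/5.
Convergence for |x − 3| · 6/5 < 1, i.e. |x − 3| < 5/6. So R = 5/6.

R = 5/6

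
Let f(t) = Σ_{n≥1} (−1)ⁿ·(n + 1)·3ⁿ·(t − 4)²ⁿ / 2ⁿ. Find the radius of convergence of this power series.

Apply the ratio test: |a_{n+1}| / |a_n| = [((n+1) + 1)/(n + 1)] · 3/2, which tends to 3/2 as n → ∞.
Writing y = (t − 4)², the series in y has radius 2/3, so |t − 4| < √(2/3) and R = √6/3.

R = √6/3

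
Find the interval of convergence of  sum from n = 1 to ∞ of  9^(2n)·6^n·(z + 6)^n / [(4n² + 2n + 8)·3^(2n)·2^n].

The ratio of consecutive coefficients is [(4n² + 2n + 8)/(4(n+1)² + 2(n+1) + 8)] · 81·6/(9·2) → 27.
Hence the series converges for |z + 6| < 1/(27) = 1/27, so the radius of convergence is 1/27.
When z = -161/27, the terms are on the order of 1/n², so the series converges absolutely by comparison with the p-series (p = 2 > 1).
Endpoint z = -163/27: the terms are on the order of 1/n², so the series converges absolutely by comparison with the p-series (p = 2 > 1).

[-163/27, -161/27]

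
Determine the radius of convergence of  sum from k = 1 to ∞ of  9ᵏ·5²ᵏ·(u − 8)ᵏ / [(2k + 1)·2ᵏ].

R = 2/225

Ratio test: |a_{k+1}/a_k| = [(2k + 1)/(2(k+1) + 1)] · 9·25/2 → 225/2 as k → ∞.
Convergence for |u − 8| · 225/2 < 1, i.e. |u − 8| < 2/225. So R = 2/225.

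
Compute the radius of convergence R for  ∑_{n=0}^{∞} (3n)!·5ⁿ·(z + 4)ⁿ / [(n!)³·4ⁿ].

Apply the ratio test: |a_{n+1}| / |a_n| = (3n+1)·(3n+2)·(3n+3)/(n+1)³ · 5/4, which tends to 135/4 as n → ∞.
Convergence for |z + 4| · 135/4 < 1, i.e. |z + 4| < 4/135. So R = 4/135.

R = 4/135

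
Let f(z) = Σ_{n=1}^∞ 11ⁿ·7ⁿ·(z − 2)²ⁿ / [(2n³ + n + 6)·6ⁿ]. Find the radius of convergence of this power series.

Ratio test: |a_{n+1}/a_n| = [(2n³ + n + 6)/(2(n+1)³ + (n+1) + 6)] · 11·7/6 → 77/6 as n → ∞.
Writing y = (z − 2)², the series in y has radius 6/77, so |z − 2| < √(6/77) and R = √462/77.

R = √462/77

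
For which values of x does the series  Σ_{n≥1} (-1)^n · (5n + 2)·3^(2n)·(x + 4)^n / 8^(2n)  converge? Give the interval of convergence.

(-100/9, 28/9)

Apply the ratio test: |a_{n+1}| / |a_n| = [(5(n+1) + 2)/(5n + 2)] · 9/64, which tends to 9/64 as n → ∞.
Convergence for |x + 4| · 9/64 < 1, i.e. |x + 4| < 64/9. So R = 64/9.
Check x = 28/9: the terms have absolute value of order n, which does not tend to 0, so the series diverges by the divergence test.
Check x = -100/9: the terms do not tend to 0, so the series diverges.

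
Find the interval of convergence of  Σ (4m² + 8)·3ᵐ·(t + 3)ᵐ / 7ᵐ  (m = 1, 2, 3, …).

(-16/3, -2/3)

By the ratio test, |a_{m+1}/a_m| = [(4(m+1)² + 8)/(4m² + 8)] · 3/7 → 3/7.
The series converges when 3/7 · |t + 3| < 1, giving R = 7/3.
Endpoint t = -2/3: the terms have absolute value of order m², which does not tend to 0, so the series diverges by the divergence test.
When t = -16/3, the terms do not tend to 0, so the series diverges.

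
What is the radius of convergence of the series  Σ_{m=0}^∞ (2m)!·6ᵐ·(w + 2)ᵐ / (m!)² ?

By the ratio test, |a_{m+1}/a_m| = (2m+1)·(2m+2)/(m+1)² · 6 → 24.
The series converges when 24 · |w + 2| < 1, giving R = 1/24.

R = 1/24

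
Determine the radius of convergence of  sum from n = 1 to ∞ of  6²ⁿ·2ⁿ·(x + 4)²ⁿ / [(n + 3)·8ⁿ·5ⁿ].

R = √5/3

Apply the ratio test: |a_{n+1}| / |a_n| = [(n + 3)/((n+1) + 3)] · 36·2/(8·5), which tends to 9/5 as n → ∞.
Since the exponent of (x + 4) increases by 2 each term, convergence requires |x + 4|² < 5/9, hence R = √5/3.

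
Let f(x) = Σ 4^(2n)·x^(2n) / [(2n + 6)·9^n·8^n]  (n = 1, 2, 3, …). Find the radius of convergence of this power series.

By the ratio test, |a_{n+1}/a_n| = [(2n + 6)/(2(n+1) + 6)] · 16/(9·8) → 2/9.
Successive powers of x differ by 2, so the series converges when |x|² · 2/9 < 1, i.e. |x| < √(9/2). So R = 3√2/2.

R = 3√2/2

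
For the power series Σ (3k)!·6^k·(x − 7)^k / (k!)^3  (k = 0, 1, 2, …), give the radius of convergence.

R = 1/162

Ratio test: |a_{k+1}/a_k| = (3k+1)·(3k+2)·(3k+3)/(k+1)³ · 6 → 162 as k → ∞.
Hence the series converges for |x − 7| < 1/(162) = 1/162, so the radius of convergence is 1/162.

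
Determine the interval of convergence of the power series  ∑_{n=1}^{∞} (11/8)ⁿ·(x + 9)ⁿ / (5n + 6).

[-107/11, -91/11)

Ratio test: |a_{n+1}/a_n| = [(5n + 6)/(5(n+1) + 6)] · 11/8 → 11/8 as n → ∞.
Hence the series converges for |x + 9| < 1/(11/8) = 8/11, so the radius of convergence is 8/11.
Endpoint x = -91/11: the terms are asymptotic to a nonzero constant times 1/n, so the series diverges by limit comparison with Σ 1/n.
At x = -107/11: convergence follows from the alternating series test (terms decrease monotonically to 0).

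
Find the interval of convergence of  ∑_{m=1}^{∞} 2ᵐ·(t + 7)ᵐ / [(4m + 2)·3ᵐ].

Ratio test: |a_{m+1}/a_m| = [(4m + 2)/(4(m+1) + 2)] · 2/3 → 2/3 as m → ∞.
Hence the series converges for |t + 7| < 1/(2/3) = 3/2, so the radius of convergence is 3/2.
Check t = -11/2: the terms are asymptotic to a nonzero constant times 1/m, so the series diverges by limit comparison with Σ 1/m.
Endpoint t = -17/2: convergence follows from the alternating series test (terms decrease monotonically to 0).

[-17/2, -11/2)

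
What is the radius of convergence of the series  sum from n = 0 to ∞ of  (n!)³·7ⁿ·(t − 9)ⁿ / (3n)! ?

R = 27/7

By the ratio test, |a_{n+1}/a_n| = (n+1)³/[(3n+1)·(3n+2)·(3n+3)] · 7 → 7/27.
Thus R = 1/(7/27) = 27/7.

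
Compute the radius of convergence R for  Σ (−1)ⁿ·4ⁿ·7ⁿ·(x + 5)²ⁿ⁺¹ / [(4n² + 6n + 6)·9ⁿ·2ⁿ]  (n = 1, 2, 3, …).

R = 3√14/14

Apply the ratio test: |a_{n+1}| / |a_n| = [(4n² + 6n + 6)/(4(n+1)² + 6(n+1) + 6)] · 4·7/(9·2), which tends to 14/9 as n → ∞.
Since the exponent of (x + 5) increases by 2 each term, convergence requires |x + 5|² < 9/14, hence R = 3√14/14.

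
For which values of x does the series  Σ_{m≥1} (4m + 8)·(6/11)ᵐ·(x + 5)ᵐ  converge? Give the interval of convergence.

By the ratio test, |a_{m+1}/a_m| = [(4(m+1) + 8)/(4m + 8)] · 6/11 → 6/11.
Thus R = 1/(6/11) = 11/6.
Check x = -19/6: the m-th term does not approach 0; divergence by the term test.
Endpoint x = -41/6: the m-th term does not approach 0; divergence by the term test.

(-41/6, -19/6)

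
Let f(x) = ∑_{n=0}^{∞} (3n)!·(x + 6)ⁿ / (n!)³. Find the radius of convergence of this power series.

R = 1/27

Apply the ratio test: |a_{n+1}| / |a_n| = (3n+1)·(3n+2)·(3n+3)/(n+1)³, which tends to 27 as n → ∞.
Hence the series converges for |x + 6| < 1/(27) = 1/27, so the radius of convergence is 1/27.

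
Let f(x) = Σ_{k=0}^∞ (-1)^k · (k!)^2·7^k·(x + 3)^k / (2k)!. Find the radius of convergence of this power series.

R = 4/7

Apply the ratio test: |a_{k+1}| / |a_k| = (k+1)²/[(2k+1)·(2k+2)] · 7, which tends to 7/4 as k → ∞.
Convergence for |x + 3| · 7/4 < 1, i.e. |x + 3| < 4/7. So R = 4/7.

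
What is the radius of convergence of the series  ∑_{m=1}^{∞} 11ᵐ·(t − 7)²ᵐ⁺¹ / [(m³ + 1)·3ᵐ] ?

By the ratio test, |a_{m+1}/a_m| = [(m³ + 1)/((m+1)³ + 1)] · 11/3 → 11/3.
Successive powers of (t − 7) differ by 2, so the series converges when |t − 7|² · 11/3 < 1, i.e. |t − 7| < √(3/11). So R = √33/11.

R = √33/11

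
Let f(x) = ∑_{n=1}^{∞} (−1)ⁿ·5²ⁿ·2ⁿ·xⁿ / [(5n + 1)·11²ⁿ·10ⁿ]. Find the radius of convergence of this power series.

By the ratio test, |a_{n+1}/a_n| = [(5n + 1)/(5(n+1) + 1)] · 25·2/(121·10) → 5/121.
The series converges when 5/121 · |x| < 1, giving R = 121/5.

R = 121/5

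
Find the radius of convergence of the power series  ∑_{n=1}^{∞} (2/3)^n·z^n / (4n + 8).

R = 3/2

The ratio of consecutive coefficients is [(4n + 8)/(4(n+1) + 8)] · 2/3 → 2/3.
Convergence for |z| · 2/3 < 1, i.e. |z| < 3/2. So R = 3/2.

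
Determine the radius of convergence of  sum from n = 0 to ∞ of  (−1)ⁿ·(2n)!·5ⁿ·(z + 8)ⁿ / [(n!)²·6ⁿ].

Ratio test: |a_{n+1}/a_n| = (2n+1)·(2n+2)/(n+1)² · 5/6 → 10/3 as n → ∞.
Convergence for |z + 8| · 10/3 < 1, i.e. |z + 8| < 3/10. So R = 3/10.

R = 3/10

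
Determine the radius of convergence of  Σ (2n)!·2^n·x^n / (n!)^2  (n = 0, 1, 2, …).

R = 1/8

By the ratio test, |a_{n+1}/a_n| = (2n+1)·(2n+2)/(n+1)² · 2 → 8.
Hence the series converges for |x| < 1/(8) = 1/8, so the radius of convergence is 1/8.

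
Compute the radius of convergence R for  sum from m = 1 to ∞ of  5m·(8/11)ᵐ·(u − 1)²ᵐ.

Ratio test: |a_{m+1}/a_m| = [5(m+1)/5m] · 8/11 → 8/11 as m → ∞.
Successive powers of (u − 1) differ by 2, so the series converges when |u − 1|² · 8/11 < 1, i.e. |u − 1| < √(11/8). So R = √22/4.

R = √22/4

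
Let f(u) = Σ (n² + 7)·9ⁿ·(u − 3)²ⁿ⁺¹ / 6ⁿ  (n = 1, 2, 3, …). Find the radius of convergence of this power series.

Ratio test: |a_{n+1}/a_n| = [((n+1)² + 7)/(n² + 7)] · 9/6 → 3/2 as n → ∞.
Successive powers of (u − 3) differ by 2, so the series converges when |u − 3|² · 3/2 < 1, i.e. |u − 3| < √(2/3). So R = √6/3.

R = √6/3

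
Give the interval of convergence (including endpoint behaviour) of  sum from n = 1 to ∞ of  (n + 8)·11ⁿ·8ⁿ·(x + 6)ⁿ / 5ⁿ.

Ratio test: |a_{n+1}/a_n| = [((n+1) + 8)/(n + 8)] · 11·8/5 → 88/5 as n → ∞.
Thus R = 1/(88/5) = 5/88.
When x = -523/88, the n-th term does not approach 0; divergence by the term test.
Endpoint x = -533/88: the n-th term does not approach 0; divergence by the term test.

(-533/88, -523/88)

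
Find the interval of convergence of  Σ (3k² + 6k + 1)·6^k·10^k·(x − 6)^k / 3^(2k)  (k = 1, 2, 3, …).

(117/20, 123/20)

By the ratio test, |a_{k+1}/a_k| = [(3(k+1)² + 6(k+1) + 1)/(3k² + 6k + 1)] · 6·10/9 → 20/3.
Thus R = 1/(20/3) = 3/20.
Endpoint x = 123/20: the terms have absolute value of order k², which does not tend to 0, so the series diverges by the divergence test.
Endpoint x = 117/20: the terms do not tend to 0, so the series diverges.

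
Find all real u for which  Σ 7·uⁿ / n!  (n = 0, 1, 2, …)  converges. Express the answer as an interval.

The ratio of consecutive coefficients is 7/7 · 1/(n+1) → 0.
Since the limit is 0 < 1 for every u, the series converges on all of ℝ and R = ∞.

(−∞, ∞)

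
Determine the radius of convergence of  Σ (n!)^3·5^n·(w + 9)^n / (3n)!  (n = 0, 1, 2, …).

Ratio test: |a_{n+1}/a_n| = (n+1)³/[(3n+1)·(3n+2)·(3n+3)] · 5 → 5/27 as n → ∞.
Hence the series converges for |w + 9| < 1/(5/27) = 27/5, so the radius of convergence is 27/5.

R = 27/5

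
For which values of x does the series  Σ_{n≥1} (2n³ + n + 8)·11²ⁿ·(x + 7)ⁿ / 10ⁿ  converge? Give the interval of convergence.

The ratio of consecutive coefficients is [(2(n+1)³ + (n+1) + 8)/(2n³ + n + 8)] · 121/10 → 121/10.
The series converges when 121/10 · |x + 7| < 1, giving R = 10/121.
At x = -837/121: the terms do not tend to 0, so the series diverges.
At x = -857/121: the n-th term does not approach 0; divergence by the term test.

(-857/121, -837/121)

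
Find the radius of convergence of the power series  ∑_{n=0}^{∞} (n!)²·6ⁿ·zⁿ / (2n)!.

Ratio test: |a_{n+1}/a_n| = (n+1)²/[(2n+1)·(2n+2)] · 6 → 3/2 as n → ∞.
Convergence for |z| · 3/2 < 1, i.e. |z| < 2/3. So R = 2/3.

R = 2/3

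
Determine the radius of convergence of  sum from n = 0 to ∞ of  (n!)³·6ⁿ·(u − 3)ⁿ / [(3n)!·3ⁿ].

R = 27/2

Ratio test: |a_{n+1}/a_n| = (n+1)³/[(3n+1)·(3n+2)·(3n+3)] · 6/3 → 2/27 as n → ∞.
Hence the series converges for |u − 3| < 1/(2/27) = 27/2, so the radius of convergence is 27/2.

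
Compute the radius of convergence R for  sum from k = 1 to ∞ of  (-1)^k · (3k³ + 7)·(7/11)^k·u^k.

The ratio of consecutive coefficients is [(3(k+1)³ + 7)/(3k³ + 7)] · 7/11 → 7/11.
Thus R = 1/(7/11) = 11/7.

R = 11/7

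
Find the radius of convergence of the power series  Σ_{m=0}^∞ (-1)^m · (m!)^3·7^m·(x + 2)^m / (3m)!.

R = 27/7

Ratio test: |a_{m+1}/a_m| = (m+1)³/[(3m+1)·(3m+2)·(3m+3)] · 7 → 7/27 as m → ∞.
Convergence for |x + 2| · 7/27 < 1, i.e. |x + 2| < 27/7. So R = 27/7.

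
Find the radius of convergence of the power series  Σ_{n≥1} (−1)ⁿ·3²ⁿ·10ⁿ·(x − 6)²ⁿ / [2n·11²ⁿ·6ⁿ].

Apply the ratio test: |a_{n+1}| / |a_n| = [2n/2(n+1)] · 9·10/(121·6), which tends to 15/121 as n → ∞.
Since the exponent of (x − 6) increases by 2 each term, convergence requires |x − 6|² < 121/15, hence R = 11√15/15.

R = 11√15/15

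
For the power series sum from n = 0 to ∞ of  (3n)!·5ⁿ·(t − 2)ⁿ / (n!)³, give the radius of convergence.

The ratio of consecutive coefficients is (3n+1)·(3n+2)·(3n+3)/(n+1)³ · 5 → 135.
Thus R = 1/(135) = 1/135.

R = 1/135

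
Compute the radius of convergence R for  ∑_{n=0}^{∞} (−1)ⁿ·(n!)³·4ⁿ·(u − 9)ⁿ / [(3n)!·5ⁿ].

R = 135/4

The ratio of consecutive coefficients is (n+1)³/[(3n+1)·(3n+2)·(3n+3)] · 4/5 → 4/135.
Thus R = 1/(4/135) = 135/4.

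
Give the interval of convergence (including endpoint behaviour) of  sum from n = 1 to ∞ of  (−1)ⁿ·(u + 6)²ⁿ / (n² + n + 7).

[-7, -5]

Ratio test: |a_{n+1}/a_n| = (n² + n + 7)/((n+1)² + (n+1) + 7) → 1 as n → ∞.
Writing y = (u + 6)², the series in y has radius 1, so |u + 6| < √(1) = 1 and R = 1.
Check u = -5: absolute convergence follows by limit comparison with Σ 1/n².
At u = -7: absolute convergence follows by limit comparison with Σ 1/n².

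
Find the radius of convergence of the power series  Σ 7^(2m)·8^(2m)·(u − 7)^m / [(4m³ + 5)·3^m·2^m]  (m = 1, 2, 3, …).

R = 3/1568

By the ratio test, |a_{m+1}/a_m| = [(4m³ + 5)/(4(m+1)³ + 5)] · 49·64/(3·2) → 1568/3.
Thus R = 1/(1568/3) = 3/1568.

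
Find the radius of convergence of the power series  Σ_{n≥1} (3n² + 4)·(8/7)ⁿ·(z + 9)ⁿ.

Apply the ratio test: |a_{n+1}| / |a_n| = [(3(n+1)² + 4)/(3n² + 4)] · 8/7, which tends to 8/7 as n → ∞.
Convergence for |z + 9| · 8/7 < 1, i.e. |z + 9| < 7/8. So R = 7/8.

R = 7/8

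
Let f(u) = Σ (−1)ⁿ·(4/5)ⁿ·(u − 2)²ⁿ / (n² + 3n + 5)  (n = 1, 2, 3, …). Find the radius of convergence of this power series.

Ratio test: |a_{n+1}/a_n| = [(n² + 3n + 5)/((n+1)² + 3(n+1) + 5)] · 4/5 → 4/5 as n → ∞.
Writing y = (u − 2)², the series in y has radius 5/4, so |u − 2| < √(5/4) and R = √5/2.

R = √5/2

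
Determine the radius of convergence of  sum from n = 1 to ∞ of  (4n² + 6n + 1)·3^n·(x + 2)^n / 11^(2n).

R = 121/3

Ratio test: |a_{n+1}/a_n| = [(4(n+1)² + 6(n+1) + 1)/(4n² + 6n + 1)] · 3/121 → 3/121 as n → ∞.
Convergence for |x + 2| · 3/121 < 1, i.e. |x + 2| < 121/3. So R = 121/3.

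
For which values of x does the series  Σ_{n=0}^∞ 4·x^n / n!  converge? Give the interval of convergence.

By the ratio test, |a_{n+1}/a_n| = 4/4 · 1/(n+1) → 0.
The limit is 0, so the series converges for all x; R = ∞.

(−∞, ∞)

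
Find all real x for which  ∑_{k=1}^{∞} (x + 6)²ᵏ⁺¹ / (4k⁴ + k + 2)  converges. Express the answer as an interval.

By the ratio test, |a_{k+1}/a_k| = (4k⁴ + k + 2)/(4(k+1)⁴ + (k+1) + 2) → 1.
Successive powers of (x + 6) differ by 2, so the series converges when |x + 6|² · 1 < 1, i.e. |x + 6| < √(1) = 1. So R = 1.
At x = -5: the series is dominated by a constant times Σ 1/k⁴, which converges (p = 4 > 1).
At x = -7: absolute convergence follows by limit comparison with Σ 1/k⁴.

[-7, -5]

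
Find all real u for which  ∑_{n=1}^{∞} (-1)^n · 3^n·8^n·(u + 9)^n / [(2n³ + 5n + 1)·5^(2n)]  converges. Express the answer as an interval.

Apply the ratio test: |a_{n+1}| / |a_n| = [(2n³ + 5n + 1)/(2(n+1)³ + 5(n+1) + 1)] · 3·8/25, which tends to 24/25 as n → ∞.
Convergence for |u + 9| · 24/25 < 1, i.e. |u + 9| < 25/24. So R = 25/24.
Endpoint u = -191/24: the terms are on the order of 1/n³, so the series converges absolutely by comparison with the p-series (p = 3 > 1).
When u = -241/24, the series is dominated by a constant times Σ 1/n³, which converges (p = 3 > 1).

[-241/24, -191/24]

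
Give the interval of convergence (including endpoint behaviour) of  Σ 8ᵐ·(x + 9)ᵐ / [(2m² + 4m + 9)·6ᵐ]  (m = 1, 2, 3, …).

Apply the ratio test: |a_{m+1}| / |a_m| = [(2m² + 4m + 9)/(2(m+1)² + 4(m+1) + 9)] · 8/6, which tends to 4/3 as m → ∞.
Hence the series converges for |x + 9| < 1/(4/3) = 3/4, so the radius of convergence is 3/4.
At x = -33/4: the terms are on the order of 1/m², so the series converges absolutely by comparison with the p-series (p = 2 > 1).
Endpoint x = -39/4: the series is dominated by a constant times Σ 1/m², which converges (p = 2 > 1).

[-39/4, -33/4]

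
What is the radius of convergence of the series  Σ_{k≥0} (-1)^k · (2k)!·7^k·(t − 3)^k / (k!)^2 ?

R = 1/28

By the ratio test, |a_{k+1}/a_k| = (2k+1)·(2k+2)/(k+1)² · 7 → 28.
Hence the series converges for |t − 3| < 1/(28) = 1/28, so the radius of convergence is 1/28.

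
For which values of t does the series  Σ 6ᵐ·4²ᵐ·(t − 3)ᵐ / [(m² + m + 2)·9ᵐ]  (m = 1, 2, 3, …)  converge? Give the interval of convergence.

The ratio of consecutive coefficients is [(m² + m + 2)/((m+1)² + (m+1) + 2)] · 6·16/9 → 32/3.
Thus R = 1/(32/3) = 3/32.
Check t = 99/32: the terms are on the order of 1/m², so the series converges absolutely by comparison with the p-series (p = 2 > 1).
Endpoint t = 93/32: absolute convergence follows by limit comparison with Σ 1/m².

[93/32, 99/32]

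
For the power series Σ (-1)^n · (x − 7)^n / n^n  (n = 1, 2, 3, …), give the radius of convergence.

Root test: |a_n|^(1/n) = 1/n → 0.
The limit is 0 for every x, so R = ∞.

R = ∞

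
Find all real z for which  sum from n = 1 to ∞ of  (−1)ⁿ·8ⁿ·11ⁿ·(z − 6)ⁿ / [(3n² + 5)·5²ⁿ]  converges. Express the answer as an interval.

Ratio test: |a_{n+1}/a_n| = [(3n² + 5)/(3(n+1)² + 5)] · 8·11/25 → 88/25 as n → ∞.
The series converges when 88/25 · |z − 6| < 1, giving R = 25/88.
Check z = 553/88: the series is dominated by a constant times Σ 1/n², which converges (p = 2 > 1).
Check z = 503/88: the terms are on the order of 1/n², so the series converges absolutely by comparison with the p-series (p = 2 > 1).

[503/88, 553/88]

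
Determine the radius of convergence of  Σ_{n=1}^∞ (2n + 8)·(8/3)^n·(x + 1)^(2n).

R = √6/4

Apply the ratio test: |a_{n+1}| / |a_n| = [(2(n+1) + 8)/(2n + 8)] · 8/3, which tends to 8/3 as n → ∞.
Successive powers of (x + 1) differ by 2, so the series converges when |x + 1|² · 8/3 < 1, i.e. |x + 1| < √(3/8). So R = √6/4.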